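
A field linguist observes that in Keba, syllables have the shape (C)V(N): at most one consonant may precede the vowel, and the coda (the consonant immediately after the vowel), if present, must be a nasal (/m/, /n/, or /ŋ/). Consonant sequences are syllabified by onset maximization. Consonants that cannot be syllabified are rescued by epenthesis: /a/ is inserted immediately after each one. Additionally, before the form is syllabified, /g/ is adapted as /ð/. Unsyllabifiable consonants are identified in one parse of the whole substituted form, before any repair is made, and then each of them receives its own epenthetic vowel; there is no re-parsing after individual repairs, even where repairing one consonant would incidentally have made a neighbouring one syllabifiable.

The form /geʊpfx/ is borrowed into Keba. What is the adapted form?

ðeʊpafaxa

Substitution: /g/ → /ð/, giving /ðeʊpfx/.
The consonants /p/, /f/, /x/ cannot be parsed into a legal (C)V(N) syllable (only a nasal (/m/, /n/, or /ŋ/) is licensed in coda position; onsets are limited to one consonant).
Epenthesis after each stranded consonant: /p/ → /pa/, /f/ → /fa/, /x/ → /xa/.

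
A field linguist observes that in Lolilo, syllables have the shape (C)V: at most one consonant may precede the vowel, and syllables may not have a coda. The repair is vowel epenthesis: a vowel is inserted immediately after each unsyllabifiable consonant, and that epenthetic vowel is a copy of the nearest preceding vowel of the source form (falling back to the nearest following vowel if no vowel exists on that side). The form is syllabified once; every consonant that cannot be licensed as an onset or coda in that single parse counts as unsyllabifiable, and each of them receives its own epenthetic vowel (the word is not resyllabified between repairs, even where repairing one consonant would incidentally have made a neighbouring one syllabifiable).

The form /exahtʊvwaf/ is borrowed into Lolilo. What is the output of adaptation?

exahatʊvʊwafa

Under (C)V, the unsyllabifiable consonants are /h/, /v/, /f/ (no codas are permitted; onsets are limited to one consonant).
Inserting the epenthetic vowel yields /h/ → /ha/, /v/ → /vʊ/, /f/ → /fa/.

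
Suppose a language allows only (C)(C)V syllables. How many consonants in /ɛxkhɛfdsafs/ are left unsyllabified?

Syllabifying with onset maximization leaves /x/, /f/, /f/, /s/ stranded (no codas are permitted; onsets may contain at most 2 consonants).

4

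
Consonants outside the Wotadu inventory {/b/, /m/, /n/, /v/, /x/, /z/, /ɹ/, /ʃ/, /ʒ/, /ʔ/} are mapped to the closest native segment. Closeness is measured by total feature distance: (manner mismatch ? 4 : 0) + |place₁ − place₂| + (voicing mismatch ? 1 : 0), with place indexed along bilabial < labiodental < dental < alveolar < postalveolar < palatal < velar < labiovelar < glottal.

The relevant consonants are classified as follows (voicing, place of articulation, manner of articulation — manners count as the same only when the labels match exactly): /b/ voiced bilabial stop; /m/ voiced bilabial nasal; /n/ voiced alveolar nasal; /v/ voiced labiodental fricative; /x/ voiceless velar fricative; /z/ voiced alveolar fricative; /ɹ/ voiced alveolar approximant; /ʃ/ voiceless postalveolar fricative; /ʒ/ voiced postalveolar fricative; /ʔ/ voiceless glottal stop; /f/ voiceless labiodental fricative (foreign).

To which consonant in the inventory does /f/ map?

v

/v/ is closest: same manner (fricative), place distance 0 (labiodental→labiodental), voicing differs (+1); total 1. Next closest is /z/ at distance 3.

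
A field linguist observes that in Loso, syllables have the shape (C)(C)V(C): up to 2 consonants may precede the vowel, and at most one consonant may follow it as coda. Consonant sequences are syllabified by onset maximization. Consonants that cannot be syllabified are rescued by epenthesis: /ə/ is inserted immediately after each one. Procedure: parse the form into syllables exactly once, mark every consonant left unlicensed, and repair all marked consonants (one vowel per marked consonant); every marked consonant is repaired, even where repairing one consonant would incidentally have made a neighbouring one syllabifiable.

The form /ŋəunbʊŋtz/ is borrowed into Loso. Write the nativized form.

ŋəunbʊŋtəzə

Syllabifying with onset maximization leaves /t/, /z/ stranded (at most one coda consonant is licensed; onsets may contain at most 2 consonants).
Each unlicensed consonant becomes the onset of a new syllable: /t/ → /tə/, /z/ → /zə/.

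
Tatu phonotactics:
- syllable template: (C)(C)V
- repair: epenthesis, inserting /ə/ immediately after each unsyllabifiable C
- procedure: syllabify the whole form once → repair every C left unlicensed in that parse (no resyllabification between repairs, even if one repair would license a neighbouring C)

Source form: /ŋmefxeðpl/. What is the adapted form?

ŋmefxeðəpələ

The consonants /ð/, /p/, /l/ cannot be parsed into a legal (C)(C)V syllable (no codas are permitted; onsets may contain at most 2 consonants).
Inserting the epenthetic vowel yields /ð/ → /ðə/, /p/ → /pə/, /l/ → /lə/.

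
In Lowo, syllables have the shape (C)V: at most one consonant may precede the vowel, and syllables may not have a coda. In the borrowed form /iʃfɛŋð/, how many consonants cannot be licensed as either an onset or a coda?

Under (C)V, the unsyllabifiable consonants are /ʃ/, /ŋ/, /ð/ (no codas are permitted; onsets are limited to one consonant).

3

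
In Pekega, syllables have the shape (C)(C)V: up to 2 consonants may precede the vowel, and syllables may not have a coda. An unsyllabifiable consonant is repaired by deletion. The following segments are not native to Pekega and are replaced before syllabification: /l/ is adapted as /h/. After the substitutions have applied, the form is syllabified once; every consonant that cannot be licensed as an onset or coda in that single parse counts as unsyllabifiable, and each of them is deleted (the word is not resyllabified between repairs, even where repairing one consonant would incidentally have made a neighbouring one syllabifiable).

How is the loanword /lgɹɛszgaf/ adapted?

Substitution: /l/ → /h/, giving /hgɹɛszgaf/.
Syllabifying with onset maximization leaves /h/, /s/, /f/ stranded (no codas are permitted; onsets may contain at most 2 consonants).
Deletion applies to /h/, /s/, /f/.

gɹɛzga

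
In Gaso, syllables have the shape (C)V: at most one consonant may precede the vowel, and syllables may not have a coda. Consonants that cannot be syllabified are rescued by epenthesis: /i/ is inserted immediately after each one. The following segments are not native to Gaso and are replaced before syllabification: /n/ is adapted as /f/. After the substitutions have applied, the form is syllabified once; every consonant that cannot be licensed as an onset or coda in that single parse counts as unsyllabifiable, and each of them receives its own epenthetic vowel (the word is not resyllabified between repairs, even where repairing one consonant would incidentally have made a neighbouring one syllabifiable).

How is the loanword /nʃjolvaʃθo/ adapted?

fiʃijolivaʃiθo

Substitution: /n/ → /f/, giving /fʃjolvaʃθo/.
Under (C)V, the unsyllabifiable consonants are /f/, /ʃ/, /l/, /ʃ/ (no codas are permitted; onsets are limited to one consonant).
Inserting the epenthetic vowel yields /f/ → /fi/, /ʃ/ → /ʃi/, /l/ → /li/, /ʃ/ → /ʃi/.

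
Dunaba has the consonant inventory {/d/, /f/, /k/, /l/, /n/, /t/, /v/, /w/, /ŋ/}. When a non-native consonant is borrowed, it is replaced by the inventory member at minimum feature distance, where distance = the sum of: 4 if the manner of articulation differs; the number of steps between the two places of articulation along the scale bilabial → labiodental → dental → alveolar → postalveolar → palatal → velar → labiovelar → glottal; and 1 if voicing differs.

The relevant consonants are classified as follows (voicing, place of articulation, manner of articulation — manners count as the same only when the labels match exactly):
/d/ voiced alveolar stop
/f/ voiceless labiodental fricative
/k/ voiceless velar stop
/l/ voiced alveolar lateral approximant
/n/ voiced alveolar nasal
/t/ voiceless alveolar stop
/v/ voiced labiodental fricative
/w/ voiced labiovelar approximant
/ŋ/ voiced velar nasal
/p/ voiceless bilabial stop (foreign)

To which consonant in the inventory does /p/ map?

/t/ is closest: same manner (stop), place distance 3 (bilabial→alveolar), same voicing; total 3. Next closest is /d/ at distance 4.

t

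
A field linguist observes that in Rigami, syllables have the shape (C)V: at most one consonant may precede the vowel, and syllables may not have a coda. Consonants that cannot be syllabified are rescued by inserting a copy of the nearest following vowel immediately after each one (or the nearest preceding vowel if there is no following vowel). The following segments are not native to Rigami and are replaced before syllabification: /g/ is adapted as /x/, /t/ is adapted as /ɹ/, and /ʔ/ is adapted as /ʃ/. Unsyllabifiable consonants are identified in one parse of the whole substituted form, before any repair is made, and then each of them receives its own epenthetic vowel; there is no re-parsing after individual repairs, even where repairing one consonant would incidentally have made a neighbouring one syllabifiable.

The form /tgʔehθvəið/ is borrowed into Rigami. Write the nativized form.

Substitution: /t/ → /ɹ/, /g/ → /x/, /ʔ/ → /ʃ/, giving /ɹxʃehθvəið/.
Under (C)V, the unsyllabifiable consonants are /ɹ/, /x/, /h/, /θ/, /ð/ (no codas are permitted; onsets are limited to one consonant).
Epenthesis after each stranded consonant: /ɹ/ → /ɹe/, /x/ → /xe/, /h/ → /hə/, /θ/ → /θə/, /ð/ → /ði/.

ɹexeʃehəθəvəiði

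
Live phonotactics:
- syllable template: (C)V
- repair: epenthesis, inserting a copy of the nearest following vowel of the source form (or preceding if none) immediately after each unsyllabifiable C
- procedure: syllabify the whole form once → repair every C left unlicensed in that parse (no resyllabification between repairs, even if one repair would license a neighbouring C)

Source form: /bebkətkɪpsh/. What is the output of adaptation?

bebəkətɪkɪpɪsɪhɪ

The consonants /b/, /t/, /p/, /s/, /h/ cannot be parsed into a legal (C)V syllable (no codas are permitted; onsets are limited to one consonant).
Epenthesis after each stranded consonant: /b/ → /bə/, /t/ → /tɪ/, /p/ → /pɪ/, /s/ → /sɪ/, /h/ → /hɪ/.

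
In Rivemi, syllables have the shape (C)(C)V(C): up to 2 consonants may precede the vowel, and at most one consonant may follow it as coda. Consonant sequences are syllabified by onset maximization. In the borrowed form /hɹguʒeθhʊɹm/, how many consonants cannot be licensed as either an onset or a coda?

2

Under (C)(C)V(C), the unsyllabifiable consonants are /h/, /m/ (at most one coda consonant is licensed; onsets may contain at most 2 consonants).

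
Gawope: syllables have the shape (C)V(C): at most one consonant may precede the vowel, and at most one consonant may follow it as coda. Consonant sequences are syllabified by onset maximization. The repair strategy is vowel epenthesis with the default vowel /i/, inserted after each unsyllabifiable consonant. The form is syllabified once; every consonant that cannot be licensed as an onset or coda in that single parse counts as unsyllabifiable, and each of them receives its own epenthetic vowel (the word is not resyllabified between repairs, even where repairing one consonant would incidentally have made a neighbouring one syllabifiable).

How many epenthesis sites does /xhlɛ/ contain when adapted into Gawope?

The unsyllabifiable consonants are /x/, /h/; each receives one epenthetic vowel.

2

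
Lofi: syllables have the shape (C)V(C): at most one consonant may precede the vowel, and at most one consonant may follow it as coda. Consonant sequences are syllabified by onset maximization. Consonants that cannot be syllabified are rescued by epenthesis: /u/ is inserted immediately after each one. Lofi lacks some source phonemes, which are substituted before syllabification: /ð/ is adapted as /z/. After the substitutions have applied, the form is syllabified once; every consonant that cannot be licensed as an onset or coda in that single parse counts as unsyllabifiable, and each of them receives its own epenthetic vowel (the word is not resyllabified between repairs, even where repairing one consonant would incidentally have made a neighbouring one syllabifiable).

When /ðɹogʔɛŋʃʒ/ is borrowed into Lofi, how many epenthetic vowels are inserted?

After substitution the input is /zɹogʔɛŋʃʒ/.
The unsyllabifiable consonants are /z/, /ʃ/, /ʒ/; each receives one epenthetic vowel.

3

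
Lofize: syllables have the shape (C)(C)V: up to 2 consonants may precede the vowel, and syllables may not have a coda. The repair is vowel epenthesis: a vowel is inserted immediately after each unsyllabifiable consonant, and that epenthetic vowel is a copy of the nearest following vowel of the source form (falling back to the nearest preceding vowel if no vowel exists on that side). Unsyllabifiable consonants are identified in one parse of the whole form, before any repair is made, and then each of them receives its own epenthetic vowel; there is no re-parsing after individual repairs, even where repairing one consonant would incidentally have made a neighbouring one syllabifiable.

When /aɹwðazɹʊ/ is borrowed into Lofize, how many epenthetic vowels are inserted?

1

The unsyllabifiable consonants are /ɹ/; each receives one epenthetic vowel.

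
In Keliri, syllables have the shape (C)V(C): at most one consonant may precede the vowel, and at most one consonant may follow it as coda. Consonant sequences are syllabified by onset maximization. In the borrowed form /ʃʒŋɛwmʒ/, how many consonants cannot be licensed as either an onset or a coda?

4

The consonants /ʃ/, /ʒ/, /m/, /ʒ/ cannot be parsed into a legal (C)V(C) syllable (at most one coda consonant is licensed; onsets are limited to one consonant).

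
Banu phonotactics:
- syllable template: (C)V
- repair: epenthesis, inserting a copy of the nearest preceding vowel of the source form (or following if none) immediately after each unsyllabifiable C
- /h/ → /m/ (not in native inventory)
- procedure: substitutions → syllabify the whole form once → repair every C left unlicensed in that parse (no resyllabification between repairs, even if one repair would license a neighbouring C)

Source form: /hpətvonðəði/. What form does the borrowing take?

məpətəvonoðəði

Substitution: /h/ → /m/, giving /mpətvonðəði/.
Under (C)V, the unsyllabifiable consonants are /m/, /t/, /n/ (no codas are permitted; onsets are limited to one consonant).
Inserting the epenthetic vowel yields /m/ → /mə/, /t/ → /tə/, /n/ → /no/.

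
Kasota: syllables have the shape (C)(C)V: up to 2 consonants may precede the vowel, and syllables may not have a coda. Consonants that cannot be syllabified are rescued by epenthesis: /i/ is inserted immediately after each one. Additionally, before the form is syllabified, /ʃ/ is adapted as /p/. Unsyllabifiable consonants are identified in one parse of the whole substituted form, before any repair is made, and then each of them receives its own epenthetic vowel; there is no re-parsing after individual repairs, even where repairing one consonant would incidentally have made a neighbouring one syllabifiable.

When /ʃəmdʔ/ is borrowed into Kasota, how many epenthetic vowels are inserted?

3

After substitution the input is /pəmdʔ/.
The unsyllabifiable consonants are /m/, /d/, /ʔ/; each receives one epenthetic vowel.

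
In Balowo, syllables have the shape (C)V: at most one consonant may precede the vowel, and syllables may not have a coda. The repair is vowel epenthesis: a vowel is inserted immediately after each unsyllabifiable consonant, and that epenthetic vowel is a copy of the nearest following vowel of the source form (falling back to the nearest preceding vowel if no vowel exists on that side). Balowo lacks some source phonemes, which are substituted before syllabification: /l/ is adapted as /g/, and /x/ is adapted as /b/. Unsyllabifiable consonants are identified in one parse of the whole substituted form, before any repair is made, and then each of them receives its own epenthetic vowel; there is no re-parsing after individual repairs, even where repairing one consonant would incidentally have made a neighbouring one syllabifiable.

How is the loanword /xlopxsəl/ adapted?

Substitution: /x/ → /b/, /l/ → /g/, giving /bgopbsəg/.
Under (C)V, the unsyllabifiable consonants are /b/, /p/, /b/, /g/ (no codas are permitted; onsets are limited to one consonant).
Epenthesis after each stranded consonant: /b/ → /bo/, /p/ → /pə/, /b/ → /bə/, /g/ → /gə/.

bogopəbəsəgə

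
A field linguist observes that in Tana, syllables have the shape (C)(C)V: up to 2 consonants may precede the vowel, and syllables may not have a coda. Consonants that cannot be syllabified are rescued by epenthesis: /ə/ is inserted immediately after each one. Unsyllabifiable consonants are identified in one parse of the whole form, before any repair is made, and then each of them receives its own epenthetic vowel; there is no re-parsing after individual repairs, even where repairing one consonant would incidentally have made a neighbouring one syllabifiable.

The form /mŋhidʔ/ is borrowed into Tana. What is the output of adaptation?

Syllabifying with onset maximization leaves /m/, /d/, /ʔ/ stranded (no codas are permitted; onsets may contain at most 2 consonants).
Epenthesis after each stranded consonant: /m/ → /mə/, /d/ → /də/, /ʔ/ → /ʔə/.

məŋhidəʔə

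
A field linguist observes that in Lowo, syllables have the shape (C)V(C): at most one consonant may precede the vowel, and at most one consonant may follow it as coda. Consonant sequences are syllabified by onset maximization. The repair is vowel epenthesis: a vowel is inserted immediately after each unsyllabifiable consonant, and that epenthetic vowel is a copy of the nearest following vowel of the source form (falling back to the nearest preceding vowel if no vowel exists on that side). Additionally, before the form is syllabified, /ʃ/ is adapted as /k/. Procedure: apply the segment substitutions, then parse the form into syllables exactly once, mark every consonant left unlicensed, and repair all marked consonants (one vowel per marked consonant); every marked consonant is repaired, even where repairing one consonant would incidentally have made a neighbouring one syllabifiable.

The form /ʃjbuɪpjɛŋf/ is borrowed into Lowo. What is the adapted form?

kujubuɪpjɛŋfɛ

Substitution: /ʃ/ → /k/, giving /kjbuɪpjɛŋf/.
Under (C)V(C), the unsyllabifiable consonants are /k/, /j/, /f/ (at most one coda consonant is licensed; onsets are limited to one consonant).
Inserting the epenthetic vowel yields /k/ → /ku/, /j/ → /ju/, /f/ → /fɛ/.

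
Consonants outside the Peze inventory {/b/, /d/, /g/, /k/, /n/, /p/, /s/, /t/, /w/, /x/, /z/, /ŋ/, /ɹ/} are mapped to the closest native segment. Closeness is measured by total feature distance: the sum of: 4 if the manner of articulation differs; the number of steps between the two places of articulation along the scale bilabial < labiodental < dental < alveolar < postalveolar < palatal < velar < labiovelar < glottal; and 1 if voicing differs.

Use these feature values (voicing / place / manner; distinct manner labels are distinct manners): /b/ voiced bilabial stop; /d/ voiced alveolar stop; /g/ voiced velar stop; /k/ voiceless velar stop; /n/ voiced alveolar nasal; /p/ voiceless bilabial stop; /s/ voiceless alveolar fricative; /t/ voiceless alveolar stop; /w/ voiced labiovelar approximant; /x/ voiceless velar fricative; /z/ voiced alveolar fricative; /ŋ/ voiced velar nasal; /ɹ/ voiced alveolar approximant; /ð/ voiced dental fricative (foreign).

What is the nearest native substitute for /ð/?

z

/z/ is closest: same manner (fricative), place distance 1 (dental→alveolar), same voicing; total 1. Next closest is /s/ at distance 2.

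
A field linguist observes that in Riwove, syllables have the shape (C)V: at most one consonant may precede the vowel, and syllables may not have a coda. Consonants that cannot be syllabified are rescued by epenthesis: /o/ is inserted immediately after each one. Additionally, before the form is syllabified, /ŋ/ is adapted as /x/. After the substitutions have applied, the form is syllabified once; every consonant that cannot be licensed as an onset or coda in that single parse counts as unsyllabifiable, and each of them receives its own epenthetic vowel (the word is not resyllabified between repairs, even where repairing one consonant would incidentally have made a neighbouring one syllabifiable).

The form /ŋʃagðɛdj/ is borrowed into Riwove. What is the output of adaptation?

Substitution: /ŋ/ → /x/, giving /xʃagðɛdj/.
The consonants /x/, /g/, /d/, /j/ cannot be parsed into a legal (C)V syllable (no codas are permitted; onsets are limited to one consonant).
Epenthesis after each stranded consonant: /x/ → /xo/, /g/ → /go/, /d/ → /do/, /j/ → /jo/.

xoʃagoðɛdojo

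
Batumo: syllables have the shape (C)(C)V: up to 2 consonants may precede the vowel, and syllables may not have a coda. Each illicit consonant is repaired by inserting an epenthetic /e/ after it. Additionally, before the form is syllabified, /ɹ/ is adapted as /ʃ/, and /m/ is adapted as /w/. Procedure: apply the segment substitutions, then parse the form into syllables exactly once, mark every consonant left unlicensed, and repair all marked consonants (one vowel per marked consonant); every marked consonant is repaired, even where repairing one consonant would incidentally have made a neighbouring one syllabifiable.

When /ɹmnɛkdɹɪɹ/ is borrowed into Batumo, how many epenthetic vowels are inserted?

3

After substitution the input is /ʃwnɛkdʃɪʃ/.
The unsyllabifiable consonants are /ʃ/, /k/, /ʃ/; each receives one epenthetic vowel.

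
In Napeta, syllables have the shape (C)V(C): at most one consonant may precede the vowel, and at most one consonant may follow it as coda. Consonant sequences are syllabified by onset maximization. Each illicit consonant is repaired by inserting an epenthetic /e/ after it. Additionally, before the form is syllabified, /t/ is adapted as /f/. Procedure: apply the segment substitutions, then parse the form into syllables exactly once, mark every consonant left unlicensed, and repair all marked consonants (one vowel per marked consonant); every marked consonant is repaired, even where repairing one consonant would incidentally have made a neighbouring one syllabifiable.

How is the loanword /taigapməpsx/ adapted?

faigapməpsexe

Substitution: /t/ → /f/, giving /faigapməpsx/.
The consonants /s/, /x/ cannot be parsed into a legal (C)V(C) syllable (at most one coda consonant is licensed; onsets are limited to one consonant).
Inserting the epenthetic vowel yields /s/ → /se/, /x/ → /xe/.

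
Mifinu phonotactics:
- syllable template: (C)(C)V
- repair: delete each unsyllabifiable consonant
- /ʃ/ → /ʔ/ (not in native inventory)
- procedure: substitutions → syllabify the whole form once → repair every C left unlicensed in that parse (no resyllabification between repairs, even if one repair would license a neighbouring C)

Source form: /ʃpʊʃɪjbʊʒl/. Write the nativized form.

Substitution: /ʃ/ → /ʔ/, giving /ʔpʊʔɪjbʊʒl/.
Under (C)(C)V, the unsyllabifiable consonants are /ʒ/, /l/ (no codas are permitted; onsets may contain at most 2 consonants).
Each unlicensed consonant is deleted: /ʒ/, /l/.

ʔpʊʔɪjbʊ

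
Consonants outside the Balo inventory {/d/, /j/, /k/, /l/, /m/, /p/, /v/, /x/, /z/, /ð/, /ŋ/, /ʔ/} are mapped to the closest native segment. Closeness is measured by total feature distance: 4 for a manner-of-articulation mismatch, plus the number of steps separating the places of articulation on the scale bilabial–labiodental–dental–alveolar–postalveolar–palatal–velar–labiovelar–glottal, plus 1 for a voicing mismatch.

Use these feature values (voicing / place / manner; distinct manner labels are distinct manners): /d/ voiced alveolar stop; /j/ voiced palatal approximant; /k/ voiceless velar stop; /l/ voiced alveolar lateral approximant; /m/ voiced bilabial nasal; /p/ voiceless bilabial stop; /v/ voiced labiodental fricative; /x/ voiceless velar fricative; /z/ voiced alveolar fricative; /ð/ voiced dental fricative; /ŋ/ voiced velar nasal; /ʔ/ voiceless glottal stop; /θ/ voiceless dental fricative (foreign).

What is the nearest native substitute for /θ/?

ð

/ð/ is closest: same manner (fricative), place distance 0 (dental→dental), voicing differs (+1); total 1. Next closest is /v/ at distance 2.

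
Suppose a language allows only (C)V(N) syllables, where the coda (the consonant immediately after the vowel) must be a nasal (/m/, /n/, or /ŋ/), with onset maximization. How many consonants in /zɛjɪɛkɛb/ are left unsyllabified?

The consonants /b/ cannot be parsed into a legal (C)V(N) syllable (only a nasal (/m/, /n/, or /ŋ/) is licensed in coda position; onsets are limited to one consonant).

1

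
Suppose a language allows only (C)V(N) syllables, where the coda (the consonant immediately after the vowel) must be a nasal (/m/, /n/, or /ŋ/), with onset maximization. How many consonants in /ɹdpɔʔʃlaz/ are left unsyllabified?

Under (C)V(N), the unsyllabifiable consonants are /ɹ/, /d/, /ʔ/, /ʃ/, /z/ (only a nasal (/m/, /n/, or /ŋ/) is licensed in coda position; onsets are limited to one consonant).

5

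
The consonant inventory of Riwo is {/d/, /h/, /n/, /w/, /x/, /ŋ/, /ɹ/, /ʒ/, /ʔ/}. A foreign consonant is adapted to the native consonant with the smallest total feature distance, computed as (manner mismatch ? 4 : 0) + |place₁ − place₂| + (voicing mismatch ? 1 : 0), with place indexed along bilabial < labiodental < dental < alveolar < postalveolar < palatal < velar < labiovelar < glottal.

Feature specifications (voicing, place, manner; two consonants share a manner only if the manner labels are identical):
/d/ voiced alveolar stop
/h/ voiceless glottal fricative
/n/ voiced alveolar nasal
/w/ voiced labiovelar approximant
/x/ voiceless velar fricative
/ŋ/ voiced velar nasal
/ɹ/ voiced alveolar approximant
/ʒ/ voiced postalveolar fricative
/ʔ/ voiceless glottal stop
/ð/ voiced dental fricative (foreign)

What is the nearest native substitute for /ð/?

ʒ

/ʒ/ is closest: same manner (fricative), place distance 2 (dental→postalveolar), same voicing; total 2. Next closest is /d/ at distance 5.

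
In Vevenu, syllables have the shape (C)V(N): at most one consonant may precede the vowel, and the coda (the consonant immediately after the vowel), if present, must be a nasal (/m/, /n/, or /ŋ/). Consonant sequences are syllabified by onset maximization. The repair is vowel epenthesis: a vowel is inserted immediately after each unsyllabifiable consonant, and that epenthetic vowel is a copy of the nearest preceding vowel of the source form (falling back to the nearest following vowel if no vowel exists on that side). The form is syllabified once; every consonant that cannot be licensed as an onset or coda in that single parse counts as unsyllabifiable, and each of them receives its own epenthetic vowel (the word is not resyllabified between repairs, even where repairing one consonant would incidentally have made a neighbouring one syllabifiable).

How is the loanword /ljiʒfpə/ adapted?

Under (C)V(N), the unsyllabifiable consonants are /l/, /ʒ/, /f/ (only a nasal (/m/, /n/, or /ŋ/) is licensed in coda position; onsets are limited to one consonant).
Epenthesis after each stranded consonant: /l/ → /li/, /ʒ/ → /ʒi/, /f/ → /fi/.

lijiʒifipə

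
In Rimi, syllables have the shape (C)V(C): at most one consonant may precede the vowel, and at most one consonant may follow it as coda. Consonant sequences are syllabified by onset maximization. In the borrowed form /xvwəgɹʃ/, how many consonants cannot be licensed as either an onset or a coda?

4

Under (C)V(C), the unsyllabifiable consonants are /x/, /v/, /ɹ/, /ʃ/ (at most one coda consonant is licensed; onsets are limited to one consonant).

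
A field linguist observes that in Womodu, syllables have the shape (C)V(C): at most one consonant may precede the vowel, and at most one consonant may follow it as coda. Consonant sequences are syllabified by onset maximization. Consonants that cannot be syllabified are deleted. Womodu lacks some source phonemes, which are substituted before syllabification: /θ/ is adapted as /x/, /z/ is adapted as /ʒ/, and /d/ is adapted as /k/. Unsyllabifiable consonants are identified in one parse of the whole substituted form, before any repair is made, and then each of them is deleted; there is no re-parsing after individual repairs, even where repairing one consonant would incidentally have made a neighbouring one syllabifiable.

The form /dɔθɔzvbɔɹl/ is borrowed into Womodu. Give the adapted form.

kɔxɔʒbɔɹ

Substitution: /d/ → /k/, /θ/ → /x/, /z/ → /ʒ/, giving /kɔxɔʒvbɔɹl/.
Syllabifying with onset maximization leaves /v/, /l/ stranded (at most one coda consonant is licensed; onsets are limited to one consonant).
Each unlicensed consonant is deleted: /v/, /l/.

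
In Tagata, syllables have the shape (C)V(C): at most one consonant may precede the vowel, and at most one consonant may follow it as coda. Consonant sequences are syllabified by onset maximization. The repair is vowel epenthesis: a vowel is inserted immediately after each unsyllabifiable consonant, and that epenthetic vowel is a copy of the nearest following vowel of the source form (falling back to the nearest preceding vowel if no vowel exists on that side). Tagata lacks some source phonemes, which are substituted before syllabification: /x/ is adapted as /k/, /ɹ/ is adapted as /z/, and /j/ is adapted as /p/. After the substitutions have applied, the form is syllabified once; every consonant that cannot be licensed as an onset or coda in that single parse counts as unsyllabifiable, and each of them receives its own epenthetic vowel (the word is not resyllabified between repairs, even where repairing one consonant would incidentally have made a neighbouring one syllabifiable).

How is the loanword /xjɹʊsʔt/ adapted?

kʊpʊzʊsʔʊtʊ

Substitution: /x/ → /k/, /j/ → /p/, /ɹ/ → /z/, giving /kpzʊsʔt/.
The consonants /k/, /p/, /ʔ/, /t/ cannot be parsed into a legal (C)V(C) syllable (at most one coda consonant is licensed; onsets are limited to one consonant).
Epenthesis after each stranded consonant: /k/ → /kʊ/, /p/ → /pʊ/, /ʔ/ → /ʔʊ/, /t/ → /tʊ/.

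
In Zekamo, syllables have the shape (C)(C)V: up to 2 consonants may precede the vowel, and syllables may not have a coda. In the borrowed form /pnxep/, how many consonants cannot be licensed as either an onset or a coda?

2

Under (C)(C)V, the unsyllabifiable consonants are /p/, /p/ (no codas are permitted; onsets may contain at most 2 consonants).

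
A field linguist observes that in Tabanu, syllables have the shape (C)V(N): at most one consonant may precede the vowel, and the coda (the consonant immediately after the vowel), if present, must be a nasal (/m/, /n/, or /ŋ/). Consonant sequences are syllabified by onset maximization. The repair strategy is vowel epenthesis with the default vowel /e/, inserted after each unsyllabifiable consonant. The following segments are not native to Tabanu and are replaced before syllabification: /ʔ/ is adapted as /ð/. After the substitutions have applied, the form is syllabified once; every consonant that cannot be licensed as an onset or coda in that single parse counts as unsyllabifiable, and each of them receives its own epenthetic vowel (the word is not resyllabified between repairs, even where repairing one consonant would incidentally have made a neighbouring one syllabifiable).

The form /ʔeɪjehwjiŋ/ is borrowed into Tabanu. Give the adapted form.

ðeɪjehewejiŋ

Substitution: /ʔ/ → /ð/, giving /ðeɪjehwjiŋ/.
Syllabifying with onset maximization leaves /h/, /w/ stranded (only a nasal (/m/, /n/, or /ŋ/) is licensed in coda position; onsets are limited to one consonant).
Epenthesis after each stranded consonant: /h/ → /he/, /w/ → /we/.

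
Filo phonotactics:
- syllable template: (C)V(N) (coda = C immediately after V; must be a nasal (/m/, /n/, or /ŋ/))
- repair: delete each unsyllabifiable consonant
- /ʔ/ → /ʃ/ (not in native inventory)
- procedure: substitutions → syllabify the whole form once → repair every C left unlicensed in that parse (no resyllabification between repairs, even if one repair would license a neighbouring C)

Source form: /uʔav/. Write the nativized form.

uʃa

Substitution: /ʔ/ → /ʃ/, giving /uʃav/.
The consonants /v/ cannot be parsed into a legal (C)V(N) syllable (only a nasal (/m/, /n/, or /ŋ/) is licensed in coda position; onsets are limited to one consonant).
Each unlicensed consonant is deleted: /v/.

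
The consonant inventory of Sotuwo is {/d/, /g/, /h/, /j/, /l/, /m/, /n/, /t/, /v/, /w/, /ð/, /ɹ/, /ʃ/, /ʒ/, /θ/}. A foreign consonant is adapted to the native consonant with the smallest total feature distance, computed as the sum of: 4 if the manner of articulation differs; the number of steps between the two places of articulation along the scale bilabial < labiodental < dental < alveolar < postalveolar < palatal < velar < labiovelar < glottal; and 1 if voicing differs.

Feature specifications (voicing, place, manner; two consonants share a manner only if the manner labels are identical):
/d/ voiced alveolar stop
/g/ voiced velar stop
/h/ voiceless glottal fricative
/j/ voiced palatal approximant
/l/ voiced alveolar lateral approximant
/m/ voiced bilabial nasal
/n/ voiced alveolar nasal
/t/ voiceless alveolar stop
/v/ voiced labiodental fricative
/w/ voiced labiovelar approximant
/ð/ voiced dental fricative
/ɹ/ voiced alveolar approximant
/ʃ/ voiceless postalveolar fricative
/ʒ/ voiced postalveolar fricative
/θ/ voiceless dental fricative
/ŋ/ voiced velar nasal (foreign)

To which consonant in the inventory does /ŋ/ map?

n

/n/ is closest: same manner (nasal), place distance 3 (velar→alveolar), same voicing; total 3. Next closest is /g/ at distance 4.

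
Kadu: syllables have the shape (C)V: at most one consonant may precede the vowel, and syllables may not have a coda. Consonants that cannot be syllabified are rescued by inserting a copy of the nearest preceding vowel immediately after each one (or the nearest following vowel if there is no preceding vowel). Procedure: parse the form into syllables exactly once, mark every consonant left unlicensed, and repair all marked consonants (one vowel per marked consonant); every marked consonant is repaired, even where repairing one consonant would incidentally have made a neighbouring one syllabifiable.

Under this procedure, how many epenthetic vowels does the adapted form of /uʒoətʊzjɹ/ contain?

3

The unsyllabifiable consonants are /z/, /j/, /ɹ/; each receives one epenthetic vowel.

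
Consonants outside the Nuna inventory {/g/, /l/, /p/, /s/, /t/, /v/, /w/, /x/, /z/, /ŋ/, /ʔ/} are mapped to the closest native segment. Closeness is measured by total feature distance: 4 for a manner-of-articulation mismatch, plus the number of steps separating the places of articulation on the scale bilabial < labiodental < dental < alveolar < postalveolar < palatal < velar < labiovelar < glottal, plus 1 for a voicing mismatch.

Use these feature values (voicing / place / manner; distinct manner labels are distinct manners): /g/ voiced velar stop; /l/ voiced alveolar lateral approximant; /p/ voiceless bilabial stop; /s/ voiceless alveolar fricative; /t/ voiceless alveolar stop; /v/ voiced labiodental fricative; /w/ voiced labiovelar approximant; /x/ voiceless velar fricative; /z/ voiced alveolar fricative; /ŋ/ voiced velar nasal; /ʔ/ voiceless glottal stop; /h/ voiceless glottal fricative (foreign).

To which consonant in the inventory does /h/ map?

/x/ is closest: same manner (fricative), place distance 2 (glottal→velar), same voicing; total 2. Next closest is /ʔ/ at distance 4.

x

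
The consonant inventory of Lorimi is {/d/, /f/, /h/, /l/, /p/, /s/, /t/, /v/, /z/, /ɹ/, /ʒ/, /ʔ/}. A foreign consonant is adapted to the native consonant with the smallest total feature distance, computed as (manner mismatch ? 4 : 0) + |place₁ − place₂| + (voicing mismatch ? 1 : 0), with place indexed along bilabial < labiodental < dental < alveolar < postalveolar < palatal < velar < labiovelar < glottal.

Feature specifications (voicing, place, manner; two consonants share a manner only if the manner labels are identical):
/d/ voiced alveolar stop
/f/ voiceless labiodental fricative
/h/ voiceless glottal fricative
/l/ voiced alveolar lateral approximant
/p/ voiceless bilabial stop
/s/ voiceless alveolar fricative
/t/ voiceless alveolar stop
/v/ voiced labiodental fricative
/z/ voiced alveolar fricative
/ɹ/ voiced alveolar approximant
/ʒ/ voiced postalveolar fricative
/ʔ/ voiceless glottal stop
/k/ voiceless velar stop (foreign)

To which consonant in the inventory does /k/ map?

ʔ

/ʔ/ is closest: same manner (stop), place distance 2 (velar→glottal), same voicing; total 2. Next closest is /t/ at distance 3.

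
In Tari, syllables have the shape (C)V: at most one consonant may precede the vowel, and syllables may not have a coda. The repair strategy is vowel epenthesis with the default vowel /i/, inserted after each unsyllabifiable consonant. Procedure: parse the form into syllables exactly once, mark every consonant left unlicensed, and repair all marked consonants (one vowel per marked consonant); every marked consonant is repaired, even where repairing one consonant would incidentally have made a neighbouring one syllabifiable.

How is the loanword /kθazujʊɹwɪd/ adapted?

The consonants /k/, /ɹ/, /d/ cannot be parsed into a legal (C)V syllable (no codas are permitted; onsets are limited to one consonant).
Epenthesis after each stranded consonant: /k/ → /ki/, /ɹ/ → /ɹi/, /d/ → /di/.

kiθazujʊɹiwɪdi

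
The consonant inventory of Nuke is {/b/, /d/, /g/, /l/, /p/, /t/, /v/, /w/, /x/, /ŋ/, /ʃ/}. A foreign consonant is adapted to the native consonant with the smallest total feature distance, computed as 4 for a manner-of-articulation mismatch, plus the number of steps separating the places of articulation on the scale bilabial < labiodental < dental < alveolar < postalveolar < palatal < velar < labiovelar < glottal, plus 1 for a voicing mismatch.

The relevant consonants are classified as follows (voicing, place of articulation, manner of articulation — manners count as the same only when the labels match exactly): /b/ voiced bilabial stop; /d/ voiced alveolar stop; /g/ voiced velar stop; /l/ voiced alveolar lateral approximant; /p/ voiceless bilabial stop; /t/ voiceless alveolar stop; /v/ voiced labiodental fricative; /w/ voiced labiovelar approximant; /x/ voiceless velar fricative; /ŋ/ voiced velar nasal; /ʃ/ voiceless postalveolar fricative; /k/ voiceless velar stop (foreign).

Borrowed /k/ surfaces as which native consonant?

/g/ is closest: same manner (stop), place distance 0 (velar→velar), voicing differs (+1); total 1. Next closest is /t/ at distance 3.

g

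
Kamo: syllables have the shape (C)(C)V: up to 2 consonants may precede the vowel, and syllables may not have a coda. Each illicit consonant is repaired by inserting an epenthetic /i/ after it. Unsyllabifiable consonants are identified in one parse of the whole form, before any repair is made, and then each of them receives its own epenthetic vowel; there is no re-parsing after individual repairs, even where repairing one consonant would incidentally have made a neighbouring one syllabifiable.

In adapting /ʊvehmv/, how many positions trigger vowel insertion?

3

The unsyllabifiable consonants are /h/, /m/, /v/; each receives one epenthetic vowel.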